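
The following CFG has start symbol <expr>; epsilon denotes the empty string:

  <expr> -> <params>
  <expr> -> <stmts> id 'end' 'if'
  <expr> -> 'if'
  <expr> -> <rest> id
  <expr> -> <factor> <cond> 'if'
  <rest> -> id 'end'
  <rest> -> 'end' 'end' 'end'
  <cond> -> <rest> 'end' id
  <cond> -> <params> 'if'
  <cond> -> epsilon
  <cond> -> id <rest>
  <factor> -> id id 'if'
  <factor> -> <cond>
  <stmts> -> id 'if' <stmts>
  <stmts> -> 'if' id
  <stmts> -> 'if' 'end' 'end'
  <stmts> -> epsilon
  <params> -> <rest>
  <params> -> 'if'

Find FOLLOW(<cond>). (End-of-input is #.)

In <expr> -> <factor> <cond> 'if': add FIRST('if') = { 'if' }.
In <factor> -> <cond>: <cond> is at the end, add FOLLOW(<factor>) = { 'end', 'if', id }.
Union: FOLLOW(<cond>) = { 'end', 'if', id }.

{ 'end', 'if', id }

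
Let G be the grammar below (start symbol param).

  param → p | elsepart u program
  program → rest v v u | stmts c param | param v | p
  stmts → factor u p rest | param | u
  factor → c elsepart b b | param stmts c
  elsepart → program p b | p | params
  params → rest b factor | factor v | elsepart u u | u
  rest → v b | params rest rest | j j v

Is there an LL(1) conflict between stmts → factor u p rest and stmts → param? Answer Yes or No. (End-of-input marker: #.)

FIRST(factor u p rest) = { c, j, p, u, v } and FIRST(param) = { c, j, p, u, v }.
Both contain c, so the two alternatives are not disjoint — LL(1) conflict.

Yes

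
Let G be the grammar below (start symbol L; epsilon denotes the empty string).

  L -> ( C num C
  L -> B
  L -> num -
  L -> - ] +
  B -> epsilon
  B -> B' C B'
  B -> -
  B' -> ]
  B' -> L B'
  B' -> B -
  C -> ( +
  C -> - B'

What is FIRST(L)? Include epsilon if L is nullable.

L -> ( C num C contributes {(}.
From L -> B: add FIRST(B) = { (, -, ], num, epsilon } (including epsilon since B is nullable).
L -> num - contributes {num}.
L -> - ] + contributes {-}.
Union: FIRST(L) = { (, -, ], num, epsilon }.

{ (, -, ], num, epsilon }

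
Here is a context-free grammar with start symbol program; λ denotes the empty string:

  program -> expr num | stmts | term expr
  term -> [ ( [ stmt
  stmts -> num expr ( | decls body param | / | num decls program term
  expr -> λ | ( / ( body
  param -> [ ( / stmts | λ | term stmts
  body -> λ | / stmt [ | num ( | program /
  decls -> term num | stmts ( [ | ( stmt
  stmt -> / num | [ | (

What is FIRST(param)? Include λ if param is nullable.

param -> [ ( / stmts contributes {[}.
param -> λ contributes λ.
From param -> term stmts: add FIRST(term) = { [ }.
Union: FIRST(param) = { [, λ }.

{ [, λ }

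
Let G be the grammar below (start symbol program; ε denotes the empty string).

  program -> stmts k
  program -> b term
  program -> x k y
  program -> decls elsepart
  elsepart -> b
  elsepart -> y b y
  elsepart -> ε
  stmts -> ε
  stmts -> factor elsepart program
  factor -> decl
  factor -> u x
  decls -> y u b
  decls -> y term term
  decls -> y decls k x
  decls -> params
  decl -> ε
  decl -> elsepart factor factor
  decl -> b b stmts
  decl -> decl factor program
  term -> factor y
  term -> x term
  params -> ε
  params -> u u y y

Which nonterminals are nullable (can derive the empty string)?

{ decl, decls, elsepart, factor, params, program, stmts }

Directly nullable (have an ε-production): elsepart, stmts, decl, params.
decls -> params with every symbol nullable, so decls is nullable.
program -> decls elsepart with every symbol nullable, so program is nullable.
factor -> decl with every symbol nullable, so factor is nullable.
No other nonterminal has a production whose RHS symbols are all nullable.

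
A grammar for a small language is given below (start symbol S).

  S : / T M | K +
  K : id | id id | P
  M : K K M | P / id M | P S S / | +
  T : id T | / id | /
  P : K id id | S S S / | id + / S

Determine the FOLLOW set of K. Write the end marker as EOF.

In S : K +: add FIRST(+) = { + }.
In M : K K M: add FIRST(K M) = { /, id }.
In M : K K M: add FIRST(M) = { +, /, id }.
In P : K id id: add FIRST(id id) = { id }.
Union: FOLLOW(K) = { +, /, id }.

{ +, /, id }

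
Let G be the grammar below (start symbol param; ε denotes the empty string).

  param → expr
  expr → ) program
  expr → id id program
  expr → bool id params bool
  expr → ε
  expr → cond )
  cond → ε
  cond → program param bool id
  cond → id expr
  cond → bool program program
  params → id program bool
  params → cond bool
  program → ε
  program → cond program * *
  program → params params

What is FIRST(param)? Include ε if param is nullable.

{ ), *, bool, id, ε }

From param → expr: add FIRST(expr) = { ), *, bool, id, ε } (including ε since expr is nullable).
Union: FIRST(param) = { ), *, bool, id, ε }.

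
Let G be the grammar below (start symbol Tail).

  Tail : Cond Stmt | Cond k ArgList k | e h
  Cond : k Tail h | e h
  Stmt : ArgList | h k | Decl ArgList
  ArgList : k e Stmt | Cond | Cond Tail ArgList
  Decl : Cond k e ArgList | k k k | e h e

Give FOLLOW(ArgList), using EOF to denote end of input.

{ EOF, e, h, k }

In Tail : Cond k ArgList k: add FIRST(k) = { k }.
In Stmt : ArgList: ArgList is at the end, add FOLLOW(Stmt) = { EOF, e, h, k }.
In Stmt : Decl ArgList: ArgList is at the end, add FOLLOW(Stmt) = { EOF, e, h, k }.
In ArgList : Cond Tail ArgList: ArgList is at the end, add FOLLOW(ArgList) = { EOF, e, h, k }.
In Decl : Cond k e ArgList: ArgList is at the end, add FOLLOW(Decl) = { e, k }.
Union: FOLLOW(ArgList) = { EOF, e, h, k }.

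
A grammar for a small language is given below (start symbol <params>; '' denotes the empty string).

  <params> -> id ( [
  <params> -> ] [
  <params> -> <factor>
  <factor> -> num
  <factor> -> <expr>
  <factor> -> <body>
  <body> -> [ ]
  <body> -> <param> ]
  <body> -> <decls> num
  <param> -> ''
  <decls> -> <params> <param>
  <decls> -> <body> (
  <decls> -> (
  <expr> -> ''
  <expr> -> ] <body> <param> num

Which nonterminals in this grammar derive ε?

{ <decls>, <expr>, <factor>, <param>, <params> }

Directly nullable (have an ''-production): <param>, <expr>.
<params> -> <factor> with every symbol nullable, so <params> is nullable.
<decls> -> <params> <param> with every symbol nullable, so <decls> is nullable.
<factor> -> <expr> with every symbol nullable, so <factor> is nullable.
No other nonterminal has a production whose RHS symbols are all nullable.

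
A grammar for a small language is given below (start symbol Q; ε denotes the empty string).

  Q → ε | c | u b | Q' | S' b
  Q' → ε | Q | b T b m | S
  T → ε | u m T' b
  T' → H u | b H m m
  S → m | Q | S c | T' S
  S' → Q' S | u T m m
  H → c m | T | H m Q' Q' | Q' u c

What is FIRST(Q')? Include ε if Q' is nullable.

Q' → ε contributes ε.
From Q' → Q: add FIRST(Q) = { b, c, m, u, ε } (including ε since Q is nullable).
Q' → b T b m contributes {b}.
From Q' → S: add FIRST(S) = { b, c, m, u, ε } (including ε since S is nullable).
Union: FIRST(Q') = { b, c, m, u, ε }.

{ b, c, m, u, ε }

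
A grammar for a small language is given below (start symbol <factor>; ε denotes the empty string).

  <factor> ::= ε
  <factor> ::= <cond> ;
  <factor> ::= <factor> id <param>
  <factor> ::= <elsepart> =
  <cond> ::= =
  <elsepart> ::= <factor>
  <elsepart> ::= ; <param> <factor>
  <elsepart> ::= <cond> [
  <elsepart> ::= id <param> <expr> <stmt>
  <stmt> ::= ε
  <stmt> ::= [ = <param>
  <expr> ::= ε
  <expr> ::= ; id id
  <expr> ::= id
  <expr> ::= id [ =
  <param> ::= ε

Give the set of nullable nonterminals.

{ <elsepart>, <expr>, <factor>, <param>, <stmt> }

Directly nullable (have an ε-production): <factor>, <stmt>, <expr>, <param>.
<elsepart> ::= <factor> with every symbol nullable, so <elsepart> is nullable.
No other nonterminal has a production whose RHS symbols are all nullable.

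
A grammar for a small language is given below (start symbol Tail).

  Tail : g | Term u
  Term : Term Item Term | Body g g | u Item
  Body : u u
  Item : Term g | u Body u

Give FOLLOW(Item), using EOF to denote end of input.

In Term : Term Item Term: add FIRST(Term) = { u }.
In Term : u Item: Item is at the end, add FOLLOW(Term) = { g, u }.
Union: FOLLOW(Item) = { g, u }.

{ g, u }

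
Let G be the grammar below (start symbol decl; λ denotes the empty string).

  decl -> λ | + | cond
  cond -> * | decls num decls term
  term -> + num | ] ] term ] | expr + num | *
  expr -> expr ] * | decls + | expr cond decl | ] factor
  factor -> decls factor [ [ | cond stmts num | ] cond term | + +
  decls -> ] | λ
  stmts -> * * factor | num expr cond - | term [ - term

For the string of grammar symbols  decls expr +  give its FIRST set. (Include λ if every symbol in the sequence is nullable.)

Add FIRST(decls)\{λ} = { ] }; decls is nullable, continue.
Add FIRST(expr) = { +, ] }; expr is not nullable, stop.

{ +, ] }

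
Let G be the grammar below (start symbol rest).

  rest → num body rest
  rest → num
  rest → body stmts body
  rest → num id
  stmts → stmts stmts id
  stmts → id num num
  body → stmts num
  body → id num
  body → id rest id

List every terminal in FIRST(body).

From body → stmts num: add FIRST(stmts) = { id }.
body → id num contributes {id}.
body → id rest id contributes {id}.
Union: FIRST(body) = { id }.

{ id }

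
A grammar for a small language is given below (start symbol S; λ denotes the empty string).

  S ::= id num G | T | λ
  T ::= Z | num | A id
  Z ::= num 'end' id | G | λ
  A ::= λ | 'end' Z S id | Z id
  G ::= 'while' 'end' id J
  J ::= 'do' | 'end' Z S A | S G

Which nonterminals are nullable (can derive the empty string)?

{ A, S, T, Z }

Directly nullable (have an λ-production): S, Z, A.
T ::= Z with every symbol nullable, so T is nullable.
No other nonterminal has a production whose RHS symbols are all nullable.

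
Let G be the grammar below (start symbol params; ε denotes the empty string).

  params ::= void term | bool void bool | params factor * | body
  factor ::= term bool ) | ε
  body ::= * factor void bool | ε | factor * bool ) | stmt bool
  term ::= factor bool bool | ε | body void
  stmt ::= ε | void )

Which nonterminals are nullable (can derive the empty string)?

Directly nullable (have an ε-production): factor, body, term, stmt.
params ::= body with every symbol nullable, so params is nullable.

{ body, factor, params, stmt, term }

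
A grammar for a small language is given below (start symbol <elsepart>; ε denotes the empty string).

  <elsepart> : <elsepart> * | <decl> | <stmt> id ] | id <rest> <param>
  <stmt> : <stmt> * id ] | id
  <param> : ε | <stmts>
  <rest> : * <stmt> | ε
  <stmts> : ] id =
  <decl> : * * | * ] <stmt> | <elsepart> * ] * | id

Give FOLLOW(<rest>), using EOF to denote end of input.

{ EOF, *, ] }

In <elsepart> : id <rest> <param>: add FIRST(<param>)\{ε} = { ] }.
  Since <param> is nullable, also add FOLLOW(<elsepart>) = { EOF, * }.
Union: FOLLOW(<rest>) = { EOF, *, ] }.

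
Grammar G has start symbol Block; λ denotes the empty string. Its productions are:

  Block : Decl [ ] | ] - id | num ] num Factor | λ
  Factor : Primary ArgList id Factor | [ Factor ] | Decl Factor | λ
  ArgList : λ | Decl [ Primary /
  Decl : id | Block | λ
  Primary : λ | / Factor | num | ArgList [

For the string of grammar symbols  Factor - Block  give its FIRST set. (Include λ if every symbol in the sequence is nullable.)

Add FIRST(Factor)\{λ} = { /, [, ], id, num }; Factor is nullable, continue.
- is a terminal; add {-} and stop.

{ -, /, [, ], id, num }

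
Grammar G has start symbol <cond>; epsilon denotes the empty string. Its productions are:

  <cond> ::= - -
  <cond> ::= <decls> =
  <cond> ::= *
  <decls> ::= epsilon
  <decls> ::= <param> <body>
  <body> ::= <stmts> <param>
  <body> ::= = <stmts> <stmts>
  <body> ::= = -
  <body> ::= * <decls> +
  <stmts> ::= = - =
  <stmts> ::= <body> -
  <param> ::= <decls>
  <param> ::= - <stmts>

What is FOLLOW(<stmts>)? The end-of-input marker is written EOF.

{ *, +, -, = }

In <body> ::= <stmts> <param>: add FIRST(<param>)\{epsilon} = { *, -, = }.
  Since <param> is nullable, also add FOLLOW(<body>) = { *, +, -, = }.
In <body> ::= = <stmts> <stmts>: add FIRST(<stmts>) = { *, = }.
In <body> ::= = <stmts> <stmts>: <stmts> is at the end, add FOLLOW(<body>) = { *, +, -, = }.
In <param> ::= - <stmts>: <stmts> is at the end, add FOLLOW(<param>) = { *, +, -, = }.
Union: FOLLOW(<stmts>) = { *, +, -, = }.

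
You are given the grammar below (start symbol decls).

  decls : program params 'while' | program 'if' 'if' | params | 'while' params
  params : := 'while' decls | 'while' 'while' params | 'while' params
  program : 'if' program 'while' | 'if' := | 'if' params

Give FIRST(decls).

{ 'if', 'while', := }

From decls : program params 'while': add FIRST(program) = { 'if' }.
From decls : program 'if' 'if': add FIRST(program) = { 'if' }.
From decls : params: add FIRST(params) = { 'while', := }.
decls : 'while' params contributes {'while'}.
Union: FIRST(decls) = { 'if', 'while', := }.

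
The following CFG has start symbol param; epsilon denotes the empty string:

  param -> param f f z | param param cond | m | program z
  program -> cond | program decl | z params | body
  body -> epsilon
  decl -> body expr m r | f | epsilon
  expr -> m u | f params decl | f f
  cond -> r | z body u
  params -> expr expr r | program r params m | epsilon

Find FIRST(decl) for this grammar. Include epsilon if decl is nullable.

{ f, m, epsilon }

From decl -> body expr m r: body nullable, take FIRST(body) ∪ FIRST(expr) = { f, m }.
decl -> f contributes {f}.
decl -> epsilon contributes epsilon.
Union: FIRST(decl) = { f, m, epsilon }.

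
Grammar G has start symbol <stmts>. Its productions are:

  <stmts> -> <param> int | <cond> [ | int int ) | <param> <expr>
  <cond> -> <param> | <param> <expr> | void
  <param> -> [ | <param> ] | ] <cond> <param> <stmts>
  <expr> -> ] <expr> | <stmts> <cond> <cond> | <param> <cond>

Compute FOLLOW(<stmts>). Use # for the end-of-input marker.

{ #, [, ], int, void }

<stmts> is the start symbol, so # ∈ FOLLOW(<stmts>).
In <param> -> ] <cond> <param> <stmts>: <stmts> is at the end, add FOLLOW(<param>) = { #, [, ], int, void }.
In <expr> -> <stmts> <cond> <cond>: add FIRST(<cond> <cond>) = { [, ], void }.
Union: FOLLOW(<stmts>) = { #, [, ], int, void }.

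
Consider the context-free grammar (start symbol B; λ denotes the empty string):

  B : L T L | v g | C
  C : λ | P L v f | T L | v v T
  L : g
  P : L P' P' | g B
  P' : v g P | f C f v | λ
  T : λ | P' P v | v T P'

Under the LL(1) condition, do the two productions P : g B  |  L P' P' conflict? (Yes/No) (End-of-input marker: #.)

FIRST(g B) = { g } and FIRST(L P' P') = { g }.
Both contain g, so the two alternatives are not disjoint — LL(1) conflict.

Yes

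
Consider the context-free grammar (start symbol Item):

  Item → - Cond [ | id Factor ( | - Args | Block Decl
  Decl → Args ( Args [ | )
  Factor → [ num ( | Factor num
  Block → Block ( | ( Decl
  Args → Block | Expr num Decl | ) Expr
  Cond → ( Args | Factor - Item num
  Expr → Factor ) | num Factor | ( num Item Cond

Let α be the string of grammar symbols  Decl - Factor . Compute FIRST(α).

Add FIRST(Decl) = { (, ), [, num }; Decl is not nullable, stop.

{ (, ), [, num }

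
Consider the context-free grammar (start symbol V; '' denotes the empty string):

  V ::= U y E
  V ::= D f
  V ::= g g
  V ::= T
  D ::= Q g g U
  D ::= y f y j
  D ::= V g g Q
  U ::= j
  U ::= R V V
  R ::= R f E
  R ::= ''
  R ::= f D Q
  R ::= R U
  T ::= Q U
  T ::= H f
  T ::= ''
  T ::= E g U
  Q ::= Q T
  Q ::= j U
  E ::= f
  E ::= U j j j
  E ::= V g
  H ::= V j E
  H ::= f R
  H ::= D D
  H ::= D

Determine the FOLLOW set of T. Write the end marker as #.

In V ::= T: T is at the end, add FOLLOW(V) = { #, f, g, j, y }.
In Q ::= Q T: T is at the end, add FOLLOW(Q) = { #, f, g, j, y }.
Union: FOLLOW(T) = { #, f, g, j, y }.

{ #, f, g, j, y }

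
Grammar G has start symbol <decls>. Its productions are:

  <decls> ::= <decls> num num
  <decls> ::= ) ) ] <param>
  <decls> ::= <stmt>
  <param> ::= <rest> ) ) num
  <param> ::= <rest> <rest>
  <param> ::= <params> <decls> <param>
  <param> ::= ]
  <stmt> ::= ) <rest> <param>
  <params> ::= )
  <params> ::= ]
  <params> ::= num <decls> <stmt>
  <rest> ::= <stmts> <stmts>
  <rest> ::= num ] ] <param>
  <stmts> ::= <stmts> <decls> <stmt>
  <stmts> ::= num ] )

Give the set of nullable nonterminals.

No nonterminal has an empty production or an RHS whose symbols are all nullable.

{ } (none)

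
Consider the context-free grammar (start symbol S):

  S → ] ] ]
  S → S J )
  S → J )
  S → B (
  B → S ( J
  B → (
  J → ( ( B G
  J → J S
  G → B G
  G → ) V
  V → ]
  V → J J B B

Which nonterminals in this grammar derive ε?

{ } (none)

No nonterminal has an empty production or an RHS whose symbols are all nullable.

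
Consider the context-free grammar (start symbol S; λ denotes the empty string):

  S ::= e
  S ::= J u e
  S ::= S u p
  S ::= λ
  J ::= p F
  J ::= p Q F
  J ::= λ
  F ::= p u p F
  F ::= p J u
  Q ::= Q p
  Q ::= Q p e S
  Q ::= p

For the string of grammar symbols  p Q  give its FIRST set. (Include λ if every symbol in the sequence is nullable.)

p is a terminal; add {p} and stop.

{ p }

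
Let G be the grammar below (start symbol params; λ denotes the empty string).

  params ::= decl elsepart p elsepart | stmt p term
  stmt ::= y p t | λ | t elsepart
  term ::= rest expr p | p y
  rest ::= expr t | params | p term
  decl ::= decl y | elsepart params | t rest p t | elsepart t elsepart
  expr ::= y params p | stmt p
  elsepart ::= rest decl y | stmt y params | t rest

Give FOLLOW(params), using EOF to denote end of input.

params is the start symbol, so EOF ∈ FOLLOW(params).
In rest ::= params: params is at the end, add FOLLOW(rest) = { EOF, p, t, y }.
In decl ::= elsepart params: params is at the end, add FOLLOW(decl) = { p, t, y }.
In expr ::= y params p: add FIRST(p) = { p }.
In elsepart ::= stmt y params: params is at the end, add FOLLOW(elsepart) = { EOF, p, t, y }.
Union: FOLLOW(params) = { EOF, p, t, y }.

{ EOF, p, t, y }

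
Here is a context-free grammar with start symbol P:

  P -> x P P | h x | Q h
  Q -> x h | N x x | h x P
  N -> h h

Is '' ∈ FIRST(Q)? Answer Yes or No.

No nonterminal in this grammar is nullable.
No production of Q has an RHS whose symbols are all nullable, so Q is not nullable.

No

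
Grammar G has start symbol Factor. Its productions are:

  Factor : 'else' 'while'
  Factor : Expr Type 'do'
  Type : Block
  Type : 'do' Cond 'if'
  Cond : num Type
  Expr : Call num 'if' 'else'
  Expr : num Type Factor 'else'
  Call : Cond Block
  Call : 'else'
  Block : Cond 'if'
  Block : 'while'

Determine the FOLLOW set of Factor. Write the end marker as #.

Factor is the start symbol, so # ∈ FOLLOW(Factor).
In Expr : num Type Factor 'else': add FIRST('else') = { 'else' }.
Union: FOLLOW(Factor) = { #, 'else' }.

{ #, 'else' }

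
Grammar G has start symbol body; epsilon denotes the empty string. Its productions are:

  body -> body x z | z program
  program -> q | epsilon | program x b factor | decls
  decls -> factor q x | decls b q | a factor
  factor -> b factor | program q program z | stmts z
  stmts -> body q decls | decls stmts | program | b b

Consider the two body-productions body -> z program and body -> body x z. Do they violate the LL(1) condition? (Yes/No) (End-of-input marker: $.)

Yes

FIRST(z program) = { z } and FIRST(body x z) = { z }.
Both contain z, so the two alternatives are not disjoint — LL(1) conflict.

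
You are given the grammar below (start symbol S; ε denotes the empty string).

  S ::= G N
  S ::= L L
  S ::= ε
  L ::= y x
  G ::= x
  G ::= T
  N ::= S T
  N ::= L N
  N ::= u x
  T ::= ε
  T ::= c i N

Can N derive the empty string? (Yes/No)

N ::= S T and each of S, T is nullable, so N ⇒* ε.

Yes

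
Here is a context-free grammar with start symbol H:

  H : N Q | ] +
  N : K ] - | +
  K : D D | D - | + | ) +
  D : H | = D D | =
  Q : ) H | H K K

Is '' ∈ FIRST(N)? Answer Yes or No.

No

No nonterminal in this grammar is nullable.
No production of N has an RHS whose symbols are all nullable, so N is not nullable.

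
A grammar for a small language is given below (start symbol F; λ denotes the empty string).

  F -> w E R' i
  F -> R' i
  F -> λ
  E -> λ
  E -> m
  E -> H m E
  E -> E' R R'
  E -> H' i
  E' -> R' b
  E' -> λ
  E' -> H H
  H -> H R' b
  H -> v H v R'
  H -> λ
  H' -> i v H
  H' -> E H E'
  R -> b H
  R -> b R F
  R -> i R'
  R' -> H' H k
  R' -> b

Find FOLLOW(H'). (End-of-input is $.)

In E -> H' i: add FIRST(i) = { i }.
In R' -> H' H k: add FIRST(H k) = { b, i, k, m, v }.
Union: FOLLOW(H') = { b, i, k, m, v }.

{ b, i, k, m, v }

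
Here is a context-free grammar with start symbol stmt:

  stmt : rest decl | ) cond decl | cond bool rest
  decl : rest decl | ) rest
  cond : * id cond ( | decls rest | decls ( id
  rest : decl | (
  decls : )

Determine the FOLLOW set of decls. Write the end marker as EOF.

{ (, ) }

In cond : decls rest: add FIRST(rest) = { (, ) }.
In cond : decls ( id: add FIRST(( id) = { ( }.
Union: FOLLOW(decls) = { (, ) }.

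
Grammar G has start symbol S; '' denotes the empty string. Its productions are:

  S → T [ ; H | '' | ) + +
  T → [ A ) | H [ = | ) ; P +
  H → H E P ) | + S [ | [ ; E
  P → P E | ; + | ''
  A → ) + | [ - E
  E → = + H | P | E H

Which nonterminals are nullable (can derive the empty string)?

{ E, P, S }

Directly nullable (have an ''-production): S, P.
E → P with every symbol nullable, so E is nullable.
No other nonterminal has a production whose RHS symbols are all nullable.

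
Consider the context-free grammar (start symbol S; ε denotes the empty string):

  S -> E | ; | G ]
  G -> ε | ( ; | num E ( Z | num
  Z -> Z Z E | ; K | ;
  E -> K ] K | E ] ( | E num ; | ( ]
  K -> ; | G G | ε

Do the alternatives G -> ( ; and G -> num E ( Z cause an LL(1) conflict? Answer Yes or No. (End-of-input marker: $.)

No

FIRST(( ;) = { ( } and FIRST(num E ( Z) = { num }.
The FIRST sets are disjoint and neither alternative is nullable — no conflict.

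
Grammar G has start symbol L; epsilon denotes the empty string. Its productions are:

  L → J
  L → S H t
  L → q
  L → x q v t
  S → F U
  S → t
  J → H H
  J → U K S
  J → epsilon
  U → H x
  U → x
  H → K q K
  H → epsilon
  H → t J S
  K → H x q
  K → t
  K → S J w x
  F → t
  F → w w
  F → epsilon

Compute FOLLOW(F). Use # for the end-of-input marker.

{ t, w, x }

In S → F U: add FIRST(U) = { t, w, x }.
Union: FOLLOW(F) = { t, w, x }.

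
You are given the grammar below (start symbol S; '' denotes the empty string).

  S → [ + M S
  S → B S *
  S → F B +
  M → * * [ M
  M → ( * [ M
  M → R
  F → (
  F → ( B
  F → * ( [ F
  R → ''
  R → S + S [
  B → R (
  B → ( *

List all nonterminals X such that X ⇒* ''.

{ M, R }

Directly nullable (have an ''-production): R.
M → R with every symbol nullable, so M is nullable.
No other nonterminal has a production whose RHS symbols are all nullable.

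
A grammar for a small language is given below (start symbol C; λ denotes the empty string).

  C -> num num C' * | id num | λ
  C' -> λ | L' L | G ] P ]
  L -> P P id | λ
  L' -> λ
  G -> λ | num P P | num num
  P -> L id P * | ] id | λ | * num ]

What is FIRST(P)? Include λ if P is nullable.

{ *, ], id, λ }

From P -> L id P *: L nullable, take FIRST(L) ∪ {id} = { *, ], id }.
P -> ] id contributes {]}.
P -> λ contributes λ.
P -> * num ] contributes {*}.
Union: FIRST(P) = { *, ], id, λ }.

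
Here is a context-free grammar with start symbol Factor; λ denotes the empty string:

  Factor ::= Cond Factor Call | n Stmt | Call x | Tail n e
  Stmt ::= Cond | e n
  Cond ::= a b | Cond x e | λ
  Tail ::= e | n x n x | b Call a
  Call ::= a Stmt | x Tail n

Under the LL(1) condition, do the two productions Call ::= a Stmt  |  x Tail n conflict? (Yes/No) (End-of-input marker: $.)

No

FIRST(a Stmt) = { a } and FIRST(x Tail n) = { x }.
The FIRST sets are disjoint and neither alternative is nullable — no conflict.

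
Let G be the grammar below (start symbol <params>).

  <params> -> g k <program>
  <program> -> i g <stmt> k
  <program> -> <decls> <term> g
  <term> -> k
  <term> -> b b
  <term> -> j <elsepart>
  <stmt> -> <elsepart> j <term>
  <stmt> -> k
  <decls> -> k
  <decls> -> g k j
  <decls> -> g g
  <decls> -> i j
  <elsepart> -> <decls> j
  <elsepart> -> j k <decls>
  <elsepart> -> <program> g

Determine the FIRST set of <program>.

{ g, i, k }

<program> -> i g <stmt> k contributes {i}.
From <program> -> <decls> <term> g: add FIRST(<decls>) = { g, i, k }.
Union: FIRST(<program>) = { g, i, k }.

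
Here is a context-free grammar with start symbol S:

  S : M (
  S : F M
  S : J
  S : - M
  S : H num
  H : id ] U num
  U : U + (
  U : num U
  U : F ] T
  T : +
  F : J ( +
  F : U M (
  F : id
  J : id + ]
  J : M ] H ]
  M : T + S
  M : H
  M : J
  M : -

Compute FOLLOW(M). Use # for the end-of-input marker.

In S : M (: add FIRST(() = { ( }.
In S : F M: M is at the end, add FOLLOW(S) = { #, (, ] }.
In S : - M: M is at the end, add FOLLOW(S) = { #, (, ] }.
In F : U M (: add FIRST(() = { ( }.
In J : M ] H ]: add FIRST(] H ]) = { ] }.
Union: FOLLOW(M) = { #, (, ] }.

{ #, (, ] }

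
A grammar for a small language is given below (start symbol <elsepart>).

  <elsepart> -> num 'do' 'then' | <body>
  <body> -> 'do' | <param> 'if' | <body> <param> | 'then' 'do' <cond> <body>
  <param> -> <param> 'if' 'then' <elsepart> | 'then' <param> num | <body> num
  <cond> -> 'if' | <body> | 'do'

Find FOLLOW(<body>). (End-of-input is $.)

In <elsepart> -> <body>: <body> is at the end, add FOLLOW(<elsepart>) = { $, 'do', 'if', 'then', num }.
In <body> -> <body> <param>: add FIRST(<param>) = { 'do', 'then' }.
In <body> -> 'then' 'do' <cond> <body>: <body> is at the end, add FOLLOW(<body>) = { $, 'do', 'if', 'then', num }.
In <param> -> <body> num: add FIRST(num) = { num }.
In <cond> -> <body>: <body> is at the end, add FOLLOW(<cond>) = { 'do', 'then' }.
Union: FOLLOW(<body>) = { $, 'do', 'if', 'then', num }.

{ $, 'do', 'if', 'then', num }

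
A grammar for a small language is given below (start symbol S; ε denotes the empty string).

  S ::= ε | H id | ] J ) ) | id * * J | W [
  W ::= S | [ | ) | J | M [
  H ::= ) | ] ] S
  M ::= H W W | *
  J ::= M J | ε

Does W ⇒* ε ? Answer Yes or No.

W ::= S and each of S is nullable, so W ⇒* ε.

Yes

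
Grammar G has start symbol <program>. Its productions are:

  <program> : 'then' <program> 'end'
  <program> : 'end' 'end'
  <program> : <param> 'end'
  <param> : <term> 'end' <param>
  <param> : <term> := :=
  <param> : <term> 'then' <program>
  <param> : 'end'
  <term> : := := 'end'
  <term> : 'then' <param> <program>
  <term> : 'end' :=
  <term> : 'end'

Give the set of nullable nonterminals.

{ } (none)

No nonterminal has an empty production or an RHS whose symbols are all nullable.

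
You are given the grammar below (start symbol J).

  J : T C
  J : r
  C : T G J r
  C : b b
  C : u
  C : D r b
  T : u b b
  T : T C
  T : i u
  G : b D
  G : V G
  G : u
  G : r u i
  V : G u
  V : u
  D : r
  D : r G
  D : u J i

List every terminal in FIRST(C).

From C : T G J r: add FIRST(T) = { i, u }.
C : b b contributes {b}.
C : u contributes {u}.
From C : D r b: add FIRST(D) = { r, u }.
Union: FIRST(C) = { b, i, r, u }.

{ b, i, r, u }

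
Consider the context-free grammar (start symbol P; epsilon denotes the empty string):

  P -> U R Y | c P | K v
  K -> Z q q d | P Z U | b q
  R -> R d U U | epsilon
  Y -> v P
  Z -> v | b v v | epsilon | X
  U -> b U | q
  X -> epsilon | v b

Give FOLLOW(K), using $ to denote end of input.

{ v }

In P -> K v: add FIRST(v) = { v }.
Union: FOLLOW(K) = { v }.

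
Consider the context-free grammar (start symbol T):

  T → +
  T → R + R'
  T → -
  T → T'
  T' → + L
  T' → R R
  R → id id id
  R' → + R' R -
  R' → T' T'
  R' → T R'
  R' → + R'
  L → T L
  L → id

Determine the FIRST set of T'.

{ +, id }

T' → + L contributes {+}.
From T' → R R: add FIRST(R) = { id }.
Union: FIRST(T') = { +, id }.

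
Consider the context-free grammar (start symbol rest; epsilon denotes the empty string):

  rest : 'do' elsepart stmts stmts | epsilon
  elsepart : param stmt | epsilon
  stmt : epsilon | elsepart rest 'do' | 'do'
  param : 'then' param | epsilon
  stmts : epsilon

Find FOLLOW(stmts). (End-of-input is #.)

{ #, 'do' }

In rest : 'do' elsepart stmts stmts: add FIRST(stmts)\{epsilon} = {  }.
  Since stmts is nullable, also add FOLLOW(rest) = { #, 'do' }.
In rest : 'do' elsepart stmts stmts: stmts is at the end, add FOLLOW(rest) = { #, 'do' }.
Union: FOLLOW(stmts) = { #, 'do' }.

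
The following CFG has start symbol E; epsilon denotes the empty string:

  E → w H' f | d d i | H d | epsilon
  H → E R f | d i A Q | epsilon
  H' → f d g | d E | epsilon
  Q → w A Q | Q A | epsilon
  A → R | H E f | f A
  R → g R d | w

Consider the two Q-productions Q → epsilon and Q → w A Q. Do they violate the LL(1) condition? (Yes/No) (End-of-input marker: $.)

Yes

FIRST(epsilon) = { epsilon } and FIRST(w A Q) = { w }.
The first alternative is nullable and FOLLOW(Q) = { d, f, g, w } shares w with FIRST of the second — conflict.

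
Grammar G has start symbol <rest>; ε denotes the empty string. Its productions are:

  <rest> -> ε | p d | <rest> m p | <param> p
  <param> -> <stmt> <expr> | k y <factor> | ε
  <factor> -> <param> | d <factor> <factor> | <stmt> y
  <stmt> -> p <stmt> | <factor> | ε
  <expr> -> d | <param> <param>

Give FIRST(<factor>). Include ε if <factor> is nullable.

From <factor> -> <param>: add FIRST(<param>) = { d, k, p, y, ε } (including ε since <param> is nullable).
<factor> -> d <factor> <factor> contributes {d}.
From <factor> -> <stmt> y: <stmt> nullable, take FIRST(<stmt>) ∪ {y} = { d, k, p, y }.
Union: FIRST(<factor>) = { d, k, p, y, ε }.

{ d, k, p, y, ε }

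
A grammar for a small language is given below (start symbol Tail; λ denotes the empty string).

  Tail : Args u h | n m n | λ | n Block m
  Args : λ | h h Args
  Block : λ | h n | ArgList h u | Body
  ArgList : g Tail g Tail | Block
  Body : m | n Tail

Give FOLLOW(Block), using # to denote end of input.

In Tail : n Block m: add FIRST(m) = { m }.
In ArgList : Block: Block is at the end, add FOLLOW(ArgList) = { h }.
Union: FOLLOW(Block) = { h, m }.

{ h, m }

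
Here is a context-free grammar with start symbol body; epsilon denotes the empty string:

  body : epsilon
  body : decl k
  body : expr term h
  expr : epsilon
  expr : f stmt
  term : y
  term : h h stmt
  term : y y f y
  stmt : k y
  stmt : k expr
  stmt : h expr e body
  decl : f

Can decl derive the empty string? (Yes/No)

Nullable nonterminals: body, expr.
No production of decl has an RHS whose symbols are all nullable, so decl is not nullable.

No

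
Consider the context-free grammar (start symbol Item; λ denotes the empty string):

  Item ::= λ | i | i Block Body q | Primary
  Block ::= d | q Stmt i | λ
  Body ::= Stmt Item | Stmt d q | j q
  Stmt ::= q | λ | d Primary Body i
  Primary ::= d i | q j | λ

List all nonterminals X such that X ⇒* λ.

Directly nullable (have an λ-production): Item, Block, Stmt, Primary.
Body ::= Stmt Item with every symbol nullable, so Body is nullable.

{ Block, Body, Item, Primary, Stmt }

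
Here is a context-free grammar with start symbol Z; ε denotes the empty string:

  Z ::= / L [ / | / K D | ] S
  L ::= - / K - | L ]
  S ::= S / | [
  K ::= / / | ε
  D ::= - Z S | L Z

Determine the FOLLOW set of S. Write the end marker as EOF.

{ EOF, /, [ }

In Z ::= ] S: S is at the end, add FOLLOW(Z) = { EOF, [ }.
In S ::= S /: add FIRST(/) = { / }.
In D ::= - Z S: S is at the end, add FOLLOW(D) = { EOF, [ }.
Union: FOLLOW(S) = { EOF, /, [ }.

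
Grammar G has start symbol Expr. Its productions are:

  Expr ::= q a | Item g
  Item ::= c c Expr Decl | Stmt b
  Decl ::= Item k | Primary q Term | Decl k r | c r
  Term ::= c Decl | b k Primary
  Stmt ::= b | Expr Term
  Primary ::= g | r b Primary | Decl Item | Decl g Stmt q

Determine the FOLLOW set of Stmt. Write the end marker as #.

{ b, q }

In Item ::= Stmt b: add FIRST(b) = { b }.
In Primary ::= Decl g Stmt q: add FIRST(q) = { q }.
Union: FOLLOW(Stmt) = { b, q }.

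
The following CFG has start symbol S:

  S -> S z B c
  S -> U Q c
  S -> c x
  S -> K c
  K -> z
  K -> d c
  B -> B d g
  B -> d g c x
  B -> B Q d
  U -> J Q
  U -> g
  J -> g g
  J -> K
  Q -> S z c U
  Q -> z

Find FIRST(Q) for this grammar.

From Q -> S z c U: add FIRST(S) = { c, d, g, z }.
Q -> z contributes {z}.
Union: FIRST(Q) = { c, d, g, z }.

{ c, d, g, z }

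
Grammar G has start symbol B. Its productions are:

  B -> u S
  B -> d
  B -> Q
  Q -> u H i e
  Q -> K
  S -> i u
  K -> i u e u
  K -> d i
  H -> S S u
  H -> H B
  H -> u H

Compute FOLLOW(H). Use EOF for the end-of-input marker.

In Q -> u H i e: add FIRST(i e) = { i }.
In H -> H B: add FIRST(B) = { d, i, u }.
In H -> u H: H is at the end, add FOLLOW(H) = { d, i, u }.
Union: FOLLOW(H) = { d, i, u }.

{ d, i, u }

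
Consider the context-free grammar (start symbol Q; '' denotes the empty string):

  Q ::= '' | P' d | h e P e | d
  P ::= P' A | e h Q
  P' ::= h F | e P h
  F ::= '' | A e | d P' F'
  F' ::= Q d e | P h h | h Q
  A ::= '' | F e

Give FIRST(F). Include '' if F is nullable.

{ d, e, '' }

F ::= '' contributes ''.
From F ::= A e: A nullable, take FIRST(A) ∪ {e} = { d, e }.
F ::= d P' F' contributes {d}.
Union: FIRST(F) = { d, e, '' }.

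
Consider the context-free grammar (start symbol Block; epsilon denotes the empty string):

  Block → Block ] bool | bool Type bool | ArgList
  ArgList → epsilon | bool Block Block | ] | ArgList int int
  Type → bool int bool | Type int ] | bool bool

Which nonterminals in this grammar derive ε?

{ ArgList, Block }

Directly nullable (have an epsilon-production): ArgList.
Block → ArgList with every symbol nullable, so Block is nullable.
No other nonterminal has a production whose RHS symbols are all nullable.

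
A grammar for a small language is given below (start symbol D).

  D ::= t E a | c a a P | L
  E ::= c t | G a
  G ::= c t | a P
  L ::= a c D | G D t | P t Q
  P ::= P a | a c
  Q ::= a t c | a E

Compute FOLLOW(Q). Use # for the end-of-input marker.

{ #, t }

In L ::= P t Q: Q is at the end, add FOLLOW(L) = { #, t }.
Union: FOLLOW(Q) = { #, t }.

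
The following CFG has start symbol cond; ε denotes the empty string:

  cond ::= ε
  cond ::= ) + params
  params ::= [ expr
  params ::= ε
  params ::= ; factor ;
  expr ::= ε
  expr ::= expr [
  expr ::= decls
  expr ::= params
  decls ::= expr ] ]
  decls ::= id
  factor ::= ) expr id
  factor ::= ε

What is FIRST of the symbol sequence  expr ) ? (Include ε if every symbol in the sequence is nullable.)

Add FIRST(expr)\{ε} = { ;, [, ], id }; expr is nullable, continue.
) is a terminal; add {)} and stop.

{ ), ;, [, ], id }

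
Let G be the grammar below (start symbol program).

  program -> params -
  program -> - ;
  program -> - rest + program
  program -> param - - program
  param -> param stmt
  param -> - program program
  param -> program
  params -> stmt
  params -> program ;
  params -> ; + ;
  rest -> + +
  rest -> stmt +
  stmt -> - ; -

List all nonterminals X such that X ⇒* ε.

{ } (none)

No nonterminal has an empty production or an RHS whose symbols are all nullable.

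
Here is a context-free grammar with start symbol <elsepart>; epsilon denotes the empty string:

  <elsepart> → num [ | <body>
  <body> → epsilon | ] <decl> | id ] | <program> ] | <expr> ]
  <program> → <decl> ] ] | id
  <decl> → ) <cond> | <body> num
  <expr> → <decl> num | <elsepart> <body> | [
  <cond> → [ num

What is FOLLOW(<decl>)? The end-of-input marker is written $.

{ $, ), [, ], id, num }

In <body> → ] <decl>: <decl> is at the end, add FOLLOW(<body>) = { $, ), [, ], id, num }.
In <program> → <decl> ] ]: add FIRST(] ]) = { ] }.
In <expr> → <decl> num: add FIRST(num) = { num }.
Union: FOLLOW(<decl>) = { $, ), [, ], id, num }.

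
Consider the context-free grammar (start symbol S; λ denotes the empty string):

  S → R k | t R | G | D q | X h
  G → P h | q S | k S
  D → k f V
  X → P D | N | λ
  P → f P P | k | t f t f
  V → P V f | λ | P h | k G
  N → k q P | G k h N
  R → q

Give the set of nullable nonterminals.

Directly nullable (have an λ-production): X, V.
No other nonterminal has a production whose RHS symbols are all nullable.

{ V, X }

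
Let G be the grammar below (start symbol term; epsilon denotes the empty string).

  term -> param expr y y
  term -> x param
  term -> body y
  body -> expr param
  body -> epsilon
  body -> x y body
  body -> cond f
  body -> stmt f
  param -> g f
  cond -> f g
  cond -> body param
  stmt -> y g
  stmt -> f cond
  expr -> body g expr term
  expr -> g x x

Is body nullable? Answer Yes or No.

body has an epsilon-production, so body ⇒ epsilon.

Yes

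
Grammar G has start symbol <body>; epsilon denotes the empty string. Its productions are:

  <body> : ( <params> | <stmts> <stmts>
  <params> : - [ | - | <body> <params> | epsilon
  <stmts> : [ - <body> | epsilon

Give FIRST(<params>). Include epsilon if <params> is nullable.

<params> : - [ contributes {-}.
<params> : - contributes {-}.
From <params> : <body> <params>: <body>, <params> nullable, take FIRST(<body>) ∪ FIRST(<params>) = { (, -, [ }; also epsilon since the whole RHS is nullable.
<params> : epsilon contributes epsilon.
Union: FIRST(<params>) = { (, -, [, epsilon }.

{ (, -, [, epsilon }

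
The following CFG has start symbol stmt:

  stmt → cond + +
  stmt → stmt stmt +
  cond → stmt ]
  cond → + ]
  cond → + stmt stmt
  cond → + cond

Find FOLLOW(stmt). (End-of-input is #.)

stmt is the start symbol, so # ∈ FOLLOW(stmt).
In stmt → stmt stmt +: add FIRST(stmt +) = { + }.
In stmt → stmt stmt +: add FIRST(+) = { + }.
In cond → stmt ]: add FIRST(]) = { ] }.
In cond → + stmt stmt: add FIRST(stmt) = { + }.
In cond → + stmt stmt: stmt is at the end, add FOLLOW(cond) = { + }.
Union: FOLLOW(stmt) = { #, +, ] }.

{ #, +, ] }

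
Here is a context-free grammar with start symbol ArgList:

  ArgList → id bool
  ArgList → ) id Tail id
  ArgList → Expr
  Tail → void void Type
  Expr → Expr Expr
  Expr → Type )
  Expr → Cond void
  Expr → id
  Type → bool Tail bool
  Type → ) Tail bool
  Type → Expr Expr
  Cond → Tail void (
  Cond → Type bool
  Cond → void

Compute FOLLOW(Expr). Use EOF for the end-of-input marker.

{ EOF, ), bool, id, void }

In ArgList → Expr: Expr is at the end, add FOLLOW(ArgList) = { EOF }.
In Expr → Expr Expr: add FIRST(Expr) = { ), bool, id, void }.
In Expr → Expr Expr: Expr is at the end, add FOLLOW(Expr) = { EOF, ), bool, id, void }.
In Type → Expr Expr: add FIRST(Expr) = { ), bool, id, void }.
In Type → Expr Expr: Expr is at the end, add FOLLOW(Type) = { ), bool, id, void }.
Union: FOLLOW(Expr) = { EOF, ), bool, id, void }.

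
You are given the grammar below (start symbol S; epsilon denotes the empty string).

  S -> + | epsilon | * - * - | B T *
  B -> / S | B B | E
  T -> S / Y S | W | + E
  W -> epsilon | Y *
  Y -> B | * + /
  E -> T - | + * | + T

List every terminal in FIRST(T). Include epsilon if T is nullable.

{ *, +, -, /, epsilon }

From T -> S / Y S: S nullable, take FIRST(S) ∪ {/} = { *, +, -, / }.
From T -> W: add FIRST(W) = { *, +, -, /, epsilon } (including epsilon since W is nullable).
T -> + E contributes {+}.
Union: FIRST(T) = { *, +, -, /, epsilon }.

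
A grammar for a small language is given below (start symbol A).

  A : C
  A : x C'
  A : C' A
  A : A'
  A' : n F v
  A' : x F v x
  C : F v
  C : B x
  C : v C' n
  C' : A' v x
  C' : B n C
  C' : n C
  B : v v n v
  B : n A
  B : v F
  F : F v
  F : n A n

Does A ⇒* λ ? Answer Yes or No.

No nonterminal in this grammar is nullable.
No production of A has an RHS whose symbols are all nullable, so A is not nullable.

No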